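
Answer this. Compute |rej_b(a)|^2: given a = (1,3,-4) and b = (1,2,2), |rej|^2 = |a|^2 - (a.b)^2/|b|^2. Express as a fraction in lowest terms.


|a|^2 = 1^2 + 3^2 + (-4)^2 = 26
|b|^2 = 1^2 + 2^2 + 2^2 = 9
a . b = 1*1 + 3*2 + (-4)*2 = -1
(a.b)^2 = (-1)^2 = 1
|rej|^2 = 26 - 1/9
= (234 - 1)/9
= 233/9
In lowest terms: 233/9


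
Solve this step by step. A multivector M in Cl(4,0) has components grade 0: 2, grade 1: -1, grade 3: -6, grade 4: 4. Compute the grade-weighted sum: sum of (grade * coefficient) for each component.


Grade-weighted sum = sum of grade_k * coefficient_k
0*2 = 0
1*(-1) = -1
3*(-6) = -18
4*4 = 16
Total = 0 + (-1) + (-18) + 16 = -3


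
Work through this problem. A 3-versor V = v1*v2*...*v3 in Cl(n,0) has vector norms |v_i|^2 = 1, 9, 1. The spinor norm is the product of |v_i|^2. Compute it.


Spinor norm N(V) = |v1|^2 * |v2|^2 * ... * |v3|^2
= 1 * 9 * 1
Running product: 1, 9, 9
N(V) = 9


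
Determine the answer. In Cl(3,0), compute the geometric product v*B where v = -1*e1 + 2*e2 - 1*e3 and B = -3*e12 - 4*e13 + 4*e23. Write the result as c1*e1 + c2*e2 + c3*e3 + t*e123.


vB has grade-1 (vector) and grade-3 (trivector) parts: vB = (v _| B) + (v ^ B).
Vector part <vB>_1:
  e1: -v2*b12 - v3*b13 = -(2)*(-3) - (-1)*(-4) = 2
  e2: v1*b12 - v3*b23 = (-1)*(-3) - (-1)*(4) = 7
  e3: v1*b13 + v2*b23 = (-1)*(-4) + (2)*(4) = 12
Trivector part <vB>_3:
  e123: v1*b23 - v2*b13 + v3*b12 = (-1)*(4) - (2)*(-4) + (-1)*(-3) = 7
vB = 2*e1 + 7*e2 + 12*e3 + 7*e123


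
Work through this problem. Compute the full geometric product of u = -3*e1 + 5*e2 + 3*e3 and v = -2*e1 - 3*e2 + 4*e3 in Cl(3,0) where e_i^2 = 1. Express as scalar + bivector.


In Cl(3,0): e_i^2 = 1, e_ie_j = -e_je_i for i != j.
Scalar part = u . v = (-3)*(-2) + 5*(-3) + 3*4
= 6 + (-15) + 12 = 3
e12 coeff = (-3)*(-3) - 5*(-2) = 9 - (-10) = 19
e13 coeff = (-3)*4 - 3*(-2) = -12 - (-6) = -6
e23 coeff = 5*4 - 3*(-3) = 20 - (-9) = 29
uv = 3 + 19*e12 - 6*e13 + 29*e23


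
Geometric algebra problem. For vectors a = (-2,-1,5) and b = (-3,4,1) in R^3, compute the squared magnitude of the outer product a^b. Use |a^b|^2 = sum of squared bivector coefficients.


a wedge b = (a1*b2 - a2*b1)*e12 + (a1*b3 - a3*b1)*e13 + (a2*b3 - a3*b2)*e23
e12 coeff: (-2)*4 - (-1)*(-3) = -8 - 3 = -11
e13 coeff: (-2)*1 - 5*(-3) = -2 - (-15) = 13
e23 coeff: (-1)*1 - 5*4 = -1 - 20 = -21
|a wedge b|^2 = (-11)^2 + 13^2 + (-21)^2
= 121 + 169 + 441
= 731


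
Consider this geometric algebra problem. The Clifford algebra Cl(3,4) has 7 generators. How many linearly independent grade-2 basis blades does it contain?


Number of grade-k basis blades in Cl(p,q) with n = p + q is C(n, k).
n = 3 + 4 = 7
C(7, 2) = 7! / (2! * 5!)
= 5040 / (2 * 120)
= 21


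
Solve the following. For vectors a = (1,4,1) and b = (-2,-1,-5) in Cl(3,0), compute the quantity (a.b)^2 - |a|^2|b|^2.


a . b = 1*(-2) + 4*(-1) + 1*(-5)
= -2 + (-4) + (-5) = -11
|a|^2 = 1^2 + 4^2 + 1^2 = 18
|b|^2 = (-2)^2 + (-1)^2 + (-5)^2 = 30
(a.b)^2 = (-11)^2 = 121
|a|^2 * |b|^2 = 18 * 30 = 540
Result = 121 - 540 = -419


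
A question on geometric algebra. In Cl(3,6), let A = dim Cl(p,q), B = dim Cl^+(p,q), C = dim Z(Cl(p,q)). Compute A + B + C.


n = 3 + 6 = 9
Total dim = 2^9 = 512
Even subalgebra dim = 2^8 = 256
n is odd, so center dim = 2
Sum = 512 + 256 + 2 = 770


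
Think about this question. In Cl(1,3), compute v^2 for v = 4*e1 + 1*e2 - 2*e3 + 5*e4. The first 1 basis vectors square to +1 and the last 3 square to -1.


v^2 = sum of c_i^2 * e_i^2
Positive signature terms (e_i^2 = +1): 4^2 = 16
Negative signature terms (e_j^2 = -1): 1^2 + (-2)^2 + 5^2 = 30
v^2 = 16 - 30 = -14


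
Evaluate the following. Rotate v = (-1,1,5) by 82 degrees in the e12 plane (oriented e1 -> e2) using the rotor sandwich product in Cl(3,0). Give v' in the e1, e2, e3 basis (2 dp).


Rotor R = cos(41deg) - sin(41deg)*e12
Rotation angle theta = 2 * 41 = 82 degrees in the e12 plane (e1 -> e2).
The component perpendicular to the plane (e3) is invariant: v'_3 = v3 = 5.00
cos(82deg) = 0.1392, sin(82deg) = 0.9903
v'_1 = v1*cos(theta) - v2*sin(theta) = -1*0.1392 - 1*0.9903 = -1.13
v'_2 = v1*sin(theta) + v2*cos(theta) = -1*0.9903 + 1*0.1392 = -0.85
v' = -1.13*e1 - 0.85*e2 + 5.00*e3


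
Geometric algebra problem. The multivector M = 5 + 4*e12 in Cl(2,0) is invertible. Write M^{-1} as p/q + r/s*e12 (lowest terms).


M = 5 + 4*e12, where e12^2 = -1.
Since M commutes with its reverse ~M = a - b*e12, M * ~M = a^2 - b^2*e12^2 = a^2 + b^2.
So M^{-1} = ~M / (a^2 + b^2) = (a - b*e12)/(a^2 + b^2).
a^2 + b^2 = 25 + 16 = 41
Scalar part = 5/41 = 5/41
Bivector coeff = -4/41 = -4/41
M^{-1} = 5/41 - 4/41*e12


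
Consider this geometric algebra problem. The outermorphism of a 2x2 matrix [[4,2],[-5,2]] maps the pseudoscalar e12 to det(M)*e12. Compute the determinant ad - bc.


The outermorphism of a linear map f sends e1^e2 to f(e1)^f(e2).
f(e1) = 4*e1 - 5*e2
f(e2) = 2*e1 + 2*e2
f(e1) ^ f(e2) = (4*e1 - 5*e2) ^ (2*e1 + 2*e2)
= 4*2*e12 + (-5)*2*e21
= (8 - (-10))*e12
= 18*e12
Coefficient = 18


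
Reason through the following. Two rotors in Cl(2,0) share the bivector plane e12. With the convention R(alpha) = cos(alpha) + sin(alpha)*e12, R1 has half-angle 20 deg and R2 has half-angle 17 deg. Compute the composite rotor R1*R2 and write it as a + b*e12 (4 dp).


Same-plane rotors commute and their half-angles add:
R1*R2 = cos(a1 + a2) + sin(a1 + a2)*e12.
a1 + a2 = 20 + 17 = 37 deg
cos(37 deg) = 0.7986
sin(37 deg) = 0.6018
R1*R2 = 0.7986 + 0.6018*e12


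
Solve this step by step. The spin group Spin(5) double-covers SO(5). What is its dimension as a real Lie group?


Spin(n) double-covers SO(n); both have Lie algebra so(n) of dimension n(n-1)/2.
n = 5
n(n-1) = 5 * 4 = 20
dim Spin(5) = 20/2 = 10


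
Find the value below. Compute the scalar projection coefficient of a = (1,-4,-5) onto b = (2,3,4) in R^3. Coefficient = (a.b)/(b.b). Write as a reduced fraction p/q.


Projection coefficient = (a . b) / (b . b)
a . b = 1*2 + (-4)*3 + (-5)*4
= 2 + (-12) + (-20) = -30
b . b = 2^2 + 3^2 + 4^2
= 4 + 9 + 16 = 29
Coefficient = -30/29
In lowest terms: -30/29


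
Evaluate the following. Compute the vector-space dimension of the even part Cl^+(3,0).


Even subalgebra dimension = 2^(n-1)
n = 3 + 0 = 3
2^(3 - 1) = 2^2 = 4
Verification: sum of C(3,k) for even k = 1 + 3 = 4
Result = 4


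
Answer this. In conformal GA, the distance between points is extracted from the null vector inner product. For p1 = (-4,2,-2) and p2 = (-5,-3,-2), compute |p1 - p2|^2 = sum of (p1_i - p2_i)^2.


p1 - p2 = (1, 5, 0)
|p1 - p2|^2 = 1^2 + 5^2 + 0^2
= 1 + 25 + 0
= 26


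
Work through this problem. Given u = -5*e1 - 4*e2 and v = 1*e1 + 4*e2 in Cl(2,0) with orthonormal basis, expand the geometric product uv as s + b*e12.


Expand: (-5*e1 - 4*e2)(1*e1 + 4*e2)
= (-5)*1*e1e1 + (-5)*4*e1e2 + (-4)*1*e2e1 + (-4)*4*e2e2
Using e1^2 = e2^2 = 1, e2e1 = -e1e2:
Scalar part s = (-5)*1 + (-4)*4 = -5 + (-16) = -21
Bivector part b = (-5)*4 - (-4)*1 = -20 - (-4) = -16
uv = -21 - 16*e12


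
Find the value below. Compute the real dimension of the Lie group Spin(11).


Spin(n) double-covers SO(n); both have Lie algebra so(n) of dimension n(n-1)/2.
n = 11
n(n-1) = 11 * 10 = 110
dim Spin(11) = 110/2 = 55


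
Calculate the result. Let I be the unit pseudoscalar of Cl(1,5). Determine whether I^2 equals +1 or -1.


The pseudoscalar I = e1...e_n (product of all n generators) of Cl(p,q) satisfies I^2 = (-1)^(q + n(n-1)/2).
p = 1, q = 5, n = p + q = 6
n(n-1)/2 = 6 * 5 / 2 = 15
Exponent = q + n(n-1)/2 = 5 + 15 = 20
I^2 = (-1)^20 = +1


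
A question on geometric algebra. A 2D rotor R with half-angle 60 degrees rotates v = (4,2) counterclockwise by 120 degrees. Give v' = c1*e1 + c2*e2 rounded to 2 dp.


Rotor R = cos(60deg) - sin(60deg)*e12
Rotation angle theta = 2 * 60 = 120 degrees
v' = R*v*~R rotates v by theta.
cos(120deg) = -0.5000, sin(120deg) = 0.8660
v'_1 = 4*cos(120deg) - 2*sin(120deg)
= 4*(-0.5000) - 2*0.8660
= -3.73
v'_2 = 4*sin(120deg) + 2*cos(120deg)
= 4*0.8660 + 2*(-0.5000)
= 2.46
v' = -3.73*e1 + 2.46*e2


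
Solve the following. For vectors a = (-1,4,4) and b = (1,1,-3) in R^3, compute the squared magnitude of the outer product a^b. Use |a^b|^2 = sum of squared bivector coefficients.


a wedge b = (a1*b2 - a2*b1)*e12 + (a1*b3 - a3*b1)*e13 + (a2*b3 - a3*b2)*e23
e12 coeff: (-1)*1 - 4*1 = -1 - 4 = -5
e13 coeff: (-1)*(-3) - 4*1 = 3 - 4 = -1
e23 coeff: 4*(-3) - 4*1 = -12 - 4 = -16
|a wedge b|^2 = (-5)^2 + (-1)^2 + (-16)^2
= 25 + 1 + 256
= 282


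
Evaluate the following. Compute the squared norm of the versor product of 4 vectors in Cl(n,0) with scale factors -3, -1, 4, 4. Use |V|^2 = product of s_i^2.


Each vector v_i has |v_i|^2 = s_i^2
Squared scales: (-3)^2 = 9, (-1)^2 = 1, 4^2 = 16, 4^2 = 16
|V|^2 = 9 * 1 * 16 * 16
= 2304


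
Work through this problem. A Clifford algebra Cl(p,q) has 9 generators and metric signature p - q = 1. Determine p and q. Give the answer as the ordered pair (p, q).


We need p + q = 9 and p - q = 1.
Adding: 2p = 9 + 1 = 10, so p = 5.
Then q = 9 - 5 = 4.
(p, q) = (5, 4)


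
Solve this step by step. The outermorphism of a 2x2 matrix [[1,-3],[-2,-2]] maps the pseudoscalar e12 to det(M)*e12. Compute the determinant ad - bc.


The outermorphism of a linear map f sends e1^e2 to f(e1)^f(e2).
f(e1) = 1*e1 - 2*e2
f(e2) = -3*e1 - 2*e2
f(e1) ^ f(e2) = (1*e1 - 2*e2) ^ (-3*e1 - 2*e2)
= 1*(-2)*e12 + (-2)*(-3)*e21
= (-2 - 6)*e12
= -8*e12
Coefficient = -8


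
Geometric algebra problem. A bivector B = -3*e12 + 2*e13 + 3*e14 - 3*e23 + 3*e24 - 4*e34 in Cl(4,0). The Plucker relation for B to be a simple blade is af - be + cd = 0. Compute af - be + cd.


Plucker relation: af - be + cd
a*f = (-3)*(-4) = 12
b*e = 2*3 = 6
c*d = 3*(-3) = -9
af - be + cd = 12 - 6 + (-9)
= -3


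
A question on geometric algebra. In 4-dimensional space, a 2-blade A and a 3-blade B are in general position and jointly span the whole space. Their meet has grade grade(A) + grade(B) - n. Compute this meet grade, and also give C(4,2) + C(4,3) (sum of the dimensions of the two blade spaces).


Meet grade = grade(A) + grade(B) - n
= 2 + 3 - 4 = 1
C(4,2) = 6
C(4,3) = 4
dim_A + dim_B = 6 + 4 = 10


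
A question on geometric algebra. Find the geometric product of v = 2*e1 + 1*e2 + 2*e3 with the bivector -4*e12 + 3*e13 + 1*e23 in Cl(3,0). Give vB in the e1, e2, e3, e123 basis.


vB has grade-1 (vector) and grade-3 (trivector) parts: vB = (v _| B) + (v ^ B).
Vector part <vB>_1:
  e1: -v2*b12 - v3*b13 = -(1)*(-4) - (2)*(3) = -2
  e2: v1*b12 - v3*b23 = (2)*(-4) - (2)*(1) = -10
  e3: v1*b13 + v2*b23 = (2)*(3) + (1)*(1) = 7
Trivector part <vB>_3:
  e123: v1*b23 - v2*b13 + v3*b12 = (2)*(1) - (1)*(3) + (2)*(-4) = -9
vB = -2*e1 - 10*e2 + 7*e3 - 9*e123


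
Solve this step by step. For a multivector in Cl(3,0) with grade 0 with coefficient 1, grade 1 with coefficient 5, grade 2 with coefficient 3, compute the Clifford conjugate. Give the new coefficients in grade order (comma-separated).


Clifford conjugate sign for grade k: (-1)^(k(k+1)/2)
Grade 0: (-1)^(0*1/2) = (-1)^0 = 1, coeff 1 -> 1
Grade 1: (-1)^(1*2/2) = (-1)^1 = -1, coeff 5 -> -5
Grade 2: (-1)^(2*3/2) = (-1)^3 = -1, coeff 3 -> -3
Conjugated coefficients: 1, -5, -3


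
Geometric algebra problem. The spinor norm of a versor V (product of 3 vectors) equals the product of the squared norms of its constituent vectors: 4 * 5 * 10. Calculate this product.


Spinor norm N(V) = |v1|^2 * |v2|^2 * ... * |v3|^2
= 4 * 5 * 10
Running product: 4, 20, 200
N(V) = 200


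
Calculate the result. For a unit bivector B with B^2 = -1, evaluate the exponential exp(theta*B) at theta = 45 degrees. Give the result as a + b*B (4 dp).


For a unit bivector B with B^2 = -1, the exponential series gives
e^(theta*B) = cos(theta) + sin(theta)*B (the GA analogue of Euler's formula).
theta = 45 degrees = 0.785398 rad
cos(45 deg) = 0.7071
sin(45 deg) = 0.7071
exp(theta*B) = 0.7071 + 0.7071*B


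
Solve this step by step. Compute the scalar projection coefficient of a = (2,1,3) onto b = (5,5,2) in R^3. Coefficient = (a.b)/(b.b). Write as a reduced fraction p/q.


Projection coefficient = (a . b) / (b . b)
a . b = 2*5 + 1*5 + 3*2
= 10 + 5 + 6 = 21
b . b = 5^2 + 5^2 + 2^2
= 25 + 25 + 4 = 54
Coefficient = 21/54
In lowest terms: 7/18


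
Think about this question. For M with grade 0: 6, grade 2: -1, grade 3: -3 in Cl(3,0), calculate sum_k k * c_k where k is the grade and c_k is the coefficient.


Grade-weighted sum = sum of grade_k * coefficient_k
0*6 = 0
2*(-1) = -2
3*(-3) = -9
Total = 0 + (-2) + (-9) = -11


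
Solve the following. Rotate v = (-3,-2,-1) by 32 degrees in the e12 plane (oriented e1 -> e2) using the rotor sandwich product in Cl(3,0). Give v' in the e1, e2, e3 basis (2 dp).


Rotor R = cos(16deg) - sin(16deg)*e12
Rotation angle theta = 2 * 16 = 32 degrees in the e12 plane (e1 -> e2).
The component perpendicular to the plane (e3) is invariant: v'_3 = v3 = -1.00
cos(32deg) = 0.8480, sin(32deg) = 0.5299
v'_1 = v1*cos(theta) - v2*sin(theta) = -3*0.8480 - (-2)*0.5299 = -1.48
v'_2 = v1*sin(theta) + v2*cos(theta) = -3*0.5299 + (-2)*0.8480 = -3.29
v' = -1.48*e1 - 3.29*e2 - 1.00*e3


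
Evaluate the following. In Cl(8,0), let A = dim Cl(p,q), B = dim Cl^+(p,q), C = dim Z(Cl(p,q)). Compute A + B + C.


n = 8 + 0 = 8
Total dim = 2^8 = 256
Even subalgebra dim = 2^7 = 128
n is even, so center dim = 1
Sum = 256 + 128 + 1 = 385


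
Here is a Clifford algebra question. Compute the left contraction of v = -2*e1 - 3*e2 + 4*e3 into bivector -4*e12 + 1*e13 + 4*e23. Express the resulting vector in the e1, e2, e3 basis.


Left contraction v _| B = <vB>_1 (grade-1 part of the geometric product vB).
Using e1_|e12 = e2, e2_|e12 = -e1, e1_|e13 = e3, e3_|e13 = -e1, e2_|e23 = e3, e3_|e23 = -e2:
e1 coeff: -v2*b12 - v3*b13 = -(-3)*(-4) - (4)*(1) = -16
e2 coeff: v1*b12 - v3*b23 = (-2)*(-4) - (4)*(4) = -8
e3 coeff: v1*b13 + v2*b23 = (-2)*(1) + (-3)*(4) = -14
v _| B = -16*e1 - 8*e2 - 14*e3


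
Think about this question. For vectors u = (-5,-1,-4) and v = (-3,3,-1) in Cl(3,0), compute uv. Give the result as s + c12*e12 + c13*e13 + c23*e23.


In Cl(3,0): e_i^2 = 1, e_ie_j = -e_je_i for i != j.
Scalar part = u . v = (-5)*(-3) + (-1)*3 + (-4)*(-1)
= 15 + (-3) + 4 = 16
e12 coeff = (-5)*3 - (-1)*(-3) = -15 - 3 = -18
e13 coeff = (-5)*(-1) - (-4)*(-3) = 5 - 12 = -7
e23 coeff = (-1)*(-1) - (-4)*3 = 1 - (-12) = 13
uv = 16 - 18*e12 - 7*e13 + 13*e23


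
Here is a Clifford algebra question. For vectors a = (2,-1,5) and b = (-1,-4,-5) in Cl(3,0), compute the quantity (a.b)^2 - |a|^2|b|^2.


a . b = 2*(-1) + (-1)*(-4) + 5*(-5)
= -2 + 4 + (-25) = -23
|a|^2 = 2^2 + (-1)^2 + 5^2 = 30
|b|^2 = (-1)^2 + (-4)^2 + (-5)^2 = 42
(a.b)^2 = (-23)^2 = 529
|a|^2 * |b|^2 = 30 * 42 = 1260
Result = 529 - 1260 = -731


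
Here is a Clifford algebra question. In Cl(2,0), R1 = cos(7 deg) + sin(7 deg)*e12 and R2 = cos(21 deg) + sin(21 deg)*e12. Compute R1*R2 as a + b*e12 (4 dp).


Same-plane rotors commute and their half-angles add:
R1*R2 = cos(a1 + a2) + sin(a1 + a2)*e12.
a1 + a2 = 7 + 21 = 28 deg
cos(28 deg) = 0.8829
sin(28 deg) = 0.4695
R1*R2 = 0.8829 + 0.4695*e12


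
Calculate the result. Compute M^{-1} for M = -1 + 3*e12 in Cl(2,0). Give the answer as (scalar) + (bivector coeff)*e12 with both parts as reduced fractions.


M = -1 + 3*e12, where e12^2 = -1.
Since M commutes with its reverse ~M = a - b*e12, M * ~M = a^2 - b^2*e12^2 = a^2 + b^2.
So M^{-1} = ~M / (a^2 + b^2) = (a - b*e12)/(a^2 + b^2).
a^2 + b^2 = 1 + 9 = 10
Scalar part = -1/10 = -1/10
Bivector coeff = -3/10 = -3/10
M^{-1} = -1/10 - 3/10*e12


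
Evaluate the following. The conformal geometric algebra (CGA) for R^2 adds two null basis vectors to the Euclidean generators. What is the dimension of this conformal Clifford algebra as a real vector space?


The conformal model of R^2 uses Cl(3,1): the 2 Euclidean generators plus two extra orthogonal generators e+ (e+^2 = +1) and e- (e-^2 = -1), from which the null vectors e0, einf are built.
Number of generators m = 2 + 2 = 4.
dim Cl(p,q) = 2^m = 2^4 = 16


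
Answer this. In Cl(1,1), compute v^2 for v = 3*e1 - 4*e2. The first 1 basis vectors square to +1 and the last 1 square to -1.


v^2 = sum of c_i^2 * e_i^2
Positive signature terms (e_i^2 = +1): 3^2 = 9
Negative signature terms (e_j^2 = -1): (-4)^2 = 16
v^2 = 9 - 16 = -7


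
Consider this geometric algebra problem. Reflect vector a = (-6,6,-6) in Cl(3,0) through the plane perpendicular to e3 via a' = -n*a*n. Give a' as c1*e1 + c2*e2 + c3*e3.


Reflection formula: a' = -n*a*n, with n = e3 (unit vector, n^2 = 1).
For reflection through hyperplane perp to e3:
The component along e3 flips sign, others stay.
a = (-6, 6, -6)
a' = (-6, 6, 6)
a' = -6*e1 + 6*e2 + 6*e3


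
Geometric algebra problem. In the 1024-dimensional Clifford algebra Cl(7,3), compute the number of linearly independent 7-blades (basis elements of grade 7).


Number of grade-k basis blades in Cl(p,q) with n = p + q is C(n, k).
n = 7 + 3 = 10
C(10, 7) = 10! / (7! * 3!)
= 3628800 / (5040 * 6)
= 120


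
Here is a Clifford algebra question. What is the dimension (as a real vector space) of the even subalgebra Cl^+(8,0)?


Even subalgebra dimension = 2^(n-1)
n = 8 + 0 = 8
2^(8 - 1) = 2^7 = 128
Verification: sum of C(8,k) for even k = 1 + 28 + 70 + 28 + 1 = 128
Result = 128


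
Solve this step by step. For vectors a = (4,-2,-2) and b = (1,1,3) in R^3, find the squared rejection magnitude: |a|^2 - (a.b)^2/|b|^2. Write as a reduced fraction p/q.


|a|^2 = 4^2 + (-2)^2 + (-2)^2 = 24
|b|^2 = 1^2 + 1^2 + 3^2 = 11
a . b = 4*1 + (-2)*1 + (-2)*3 = -4
(a.b)^2 = (-4)^2 = 16
|rej|^2 = 24 - 16/11
= (264 - 16)/11
= 248/11
In lowest terms: 248/11


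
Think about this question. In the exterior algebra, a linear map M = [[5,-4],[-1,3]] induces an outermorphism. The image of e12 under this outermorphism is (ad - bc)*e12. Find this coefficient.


The outermorphism of a linear map f sends e1^e2 to f(e1)^f(e2).
f(e1) = 5*e1 - 1*e2
f(e2) = -4*e1 + 3*e2
f(e1) ^ f(e2) = (5*e1 - 1*e2) ^ (-4*e1 + 3*e2)
= 5*3*e12 + (-1)*(-4)*e21
= (15 - 4)*e12
= 11*e12
Coefficient = 11


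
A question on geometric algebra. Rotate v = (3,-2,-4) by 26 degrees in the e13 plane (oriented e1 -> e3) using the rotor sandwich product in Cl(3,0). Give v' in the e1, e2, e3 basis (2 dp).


Rotor R = cos(13deg) - sin(13deg)*e13
Rotation angle theta = 2 * 13 = 26 degrees in the e13 plane (e1 -> e3).
The component perpendicular to the plane (e2) is invariant: v'_2 = v2 = -2.00
cos(26deg) = 0.8988, sin(26deg) = 0.4384
v'_1 = v1*cos(theta) - v3*sin(theta) = 3*0.8988 - (-4)*0.4384 = 4.45
v'_3 = v1*sin(theta) + v3*cos(theta) = 3*0.4384 + (-4)*0.8988 = -2.28
v' = 4.45*e1 - 2.00*e2 - 2.28*e3


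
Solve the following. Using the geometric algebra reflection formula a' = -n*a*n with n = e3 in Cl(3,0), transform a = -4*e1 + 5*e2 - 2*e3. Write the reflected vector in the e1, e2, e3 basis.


Reflection formula: a' = -n*a*n, with n = e3 (unit vector, n^2 = 1).
For reflection through hyperplane perp to e3:
The component along e3 flips sign, others stay.
a = (-4, 5, -2)
a' = (-4, 5, 2)
a' = -4*e1 + 5*e2 + 2*e3


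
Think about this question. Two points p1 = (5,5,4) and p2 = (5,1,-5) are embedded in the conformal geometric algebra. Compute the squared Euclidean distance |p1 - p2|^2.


p1 - p2 = (0, 4, 9)
|p1 - p2|^2 = 0^2 + 4^2 + 9^2
= 0 + 16 + 81
= 97


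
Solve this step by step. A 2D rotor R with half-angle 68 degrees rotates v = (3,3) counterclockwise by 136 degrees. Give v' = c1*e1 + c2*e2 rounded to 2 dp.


Rotor R = cos(68deg) - sin(68deg)*e12
Rotation angle theta = 2 * 68 = 136 degrees
v' = R*v*~R rotates v by theta.
cos(136deg) = -0.7193, sin(136deg) = 0.6947
v'_1 = 3*cos(136deg) - 3*sin(136deg)
= 3*(-0.7193) - 3*0.6947
= -4.24
v'_2 = 3*sin(136deg) + 3*cos(136deg)
= 3*0.6947 + 3*(-0.7193)
= -0.07
v' = -4.24*e1 - 0.07*e2


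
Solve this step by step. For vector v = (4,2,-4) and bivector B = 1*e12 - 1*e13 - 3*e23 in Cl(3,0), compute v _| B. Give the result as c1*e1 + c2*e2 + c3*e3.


Left contraction v _| B = <vB>_1 (grade-1 part of the geometric product vB).
Using e1_|e12 = e2, e2_|e12 = -e1, e1_|e13 = e3, e3_|e13 = -e1, e2_|e23 = e3, e3_|e23 = -e2:
e1 coeff: -v2*b12 - v3*b13 = -(2)*(1) - (-4)*(-1) = -6
e2 coeff: v1*b12 - v3*b23 = (4)*(1) - (-4)*(-3) = -8
e3 coeff: v1*b13 + v2*b23 = (4)*(-1) + (2)*(-3) = -10
v _| B = -6*e1 - 8*e2 - 10*e3


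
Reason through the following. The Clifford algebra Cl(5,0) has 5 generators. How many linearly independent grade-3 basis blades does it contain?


Number of grade-k basis blades in Cl(p,q) with n = p + q is C(n, k).
n = 5 + 0 = 5
C(5, 3) = 5! / (3! * 2!)
= 120 / (6 * 2)
= 10


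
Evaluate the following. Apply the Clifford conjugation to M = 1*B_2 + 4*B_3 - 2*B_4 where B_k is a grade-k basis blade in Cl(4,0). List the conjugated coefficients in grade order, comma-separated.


Clifford conjugate sign for grade k: (-1)^(k(k+1)/2)
Grade 2: (-1)^(2*3/2) = (-1)^3 = -1, coeff 1 -> -1
Grade 3: (-1)^(3*4/2) = (-1)^6 = 1, coeff 4 -> 4
Grade 4: (-1)^(4*5/2) = (-1)^10 = 1, coeff -2 -> -2
Conjugated coefficients: -1, 4, -2


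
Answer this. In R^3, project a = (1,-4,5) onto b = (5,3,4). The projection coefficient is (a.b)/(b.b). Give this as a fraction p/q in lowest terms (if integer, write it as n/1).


Projection coefficient = (a . b) / (b . b)
a . b = 1*5 + (-4)*3 + 5*4
= 5 + (-12) + 20 = 13
b . b = 5^2 + 3^2 + 4^2
= 25 + 9 + 16 = 50
Coefficient = 13/50
In lowest terms: 13/50


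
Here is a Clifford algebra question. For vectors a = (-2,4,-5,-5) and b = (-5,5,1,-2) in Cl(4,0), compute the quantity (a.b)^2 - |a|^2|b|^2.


a . b = (-2)*(-5) + 4*5 + (-5)*1 + (-5)*(-2)
= 10 + 20 + (-5) + 10 = 35
|a|^2 = (-2)^2 + 4^2 + (-5)^2 + (-5)^2 = 70
|b|^2 = (-5)^2 + 5^2 + 1^2 + (-2)^2 = 55
(a.b)^2 = 35^2 = 1225
|a|^2 * |b|^2 = 70 * 55 = 3850
Result = 1225 - 3850 = -2625


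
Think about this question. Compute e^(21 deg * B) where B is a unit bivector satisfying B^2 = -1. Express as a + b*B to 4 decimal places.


For a unit bivector B with B^2 = -1, the exponential series gives
e^(theta*B) = cos(theta) + sin(theta)*B (the GA analogue of Euler's formula).
theta = 21 degrees = 0.366519 rad
cos(21 deg) = 0.9336
sin(21 deg) = 0.3584
exp(theta*B) = 0.9336 + 0.3584*B


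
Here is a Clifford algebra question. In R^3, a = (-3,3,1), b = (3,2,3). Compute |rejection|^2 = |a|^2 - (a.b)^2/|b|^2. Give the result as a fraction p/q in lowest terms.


|a|^2 = (-3)^2 + 3^2 + 1^2 = 19
|b|^2 = 3^2 + 2^2 + 3^2 = 22
a . b = (-3)*3 + 3*2 + 1*3 = 0
(a.b)^2 = 0^2 = 0
|rej|^2 = 19 - 0/22
= (418 - 0)/22
= 418/22
In lowest terms: 19/1


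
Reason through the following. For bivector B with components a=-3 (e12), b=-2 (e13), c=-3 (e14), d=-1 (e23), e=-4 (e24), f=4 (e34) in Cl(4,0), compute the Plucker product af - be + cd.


Plucker relation: af - be + cd
a*f = (-3)*4 = -12
b*e = (-2)*(-4) = 8
c*d = (-3)*(-1) = 3
af - be + cd = -12 - 8 + 3
= -17


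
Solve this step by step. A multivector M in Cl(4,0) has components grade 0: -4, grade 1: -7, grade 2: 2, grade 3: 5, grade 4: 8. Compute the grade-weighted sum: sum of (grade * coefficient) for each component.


Grade-weighted sum = sum of grade_k * coefficient_k
0*(-4) = 0
1*(-7) = -7
2*2 = 4
3*5 = 15
4*8 = 32
Total = 0 + (-7) + 4 + 15 + 32 = 44


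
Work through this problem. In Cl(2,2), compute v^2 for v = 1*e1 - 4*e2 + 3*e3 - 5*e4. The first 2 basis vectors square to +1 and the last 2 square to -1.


v^2 = sum of c_i^2 * e_i^2
Positive signature terms (e_i^2 = +1): 1^2 + (-4)^2 = 17
Negative signature terms (e_j^2 = -1): 3^2 + (-5)^2 = 34
v^2 = 17 - 34 = -17


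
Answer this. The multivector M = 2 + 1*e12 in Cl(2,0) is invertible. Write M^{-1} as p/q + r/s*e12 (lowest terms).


M = 2 + 1*e12, where e12^2 = -1.
Since M commutes with its reverse ~M = a - b*e12, M * ~M = a^2 - b^2*e12^2 = a^2 + b^2.
So M^{-1} = ~M / (a^2 + b^2) = (a - b*e12)/(a^2 + b^2).
a^2 + b^2 = 4 + 1 = 5
Scalar part = 2/5 = 2/5
Bivector coeff = -1/5 = -1/5
M^{-1} = 2/5 - 1/5*e12


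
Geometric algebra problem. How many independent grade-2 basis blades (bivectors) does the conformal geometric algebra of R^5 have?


The conformal model of R^5 uses Cl(6,1) with m = 5 + 2 = 7 generators.
Number of grade-2 blades = C(m, 2) = C(7, 2)
= 7*6/2 = 21


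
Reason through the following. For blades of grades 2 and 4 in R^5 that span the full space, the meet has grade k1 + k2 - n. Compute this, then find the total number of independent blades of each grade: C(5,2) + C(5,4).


Meet grade = grade(A) + grade(B) - n
= 2 + 4 - 5 = 1
C(5,2) = 10
C(5,4) = 5
dim_A + dim_B = 10 + 5 = 15


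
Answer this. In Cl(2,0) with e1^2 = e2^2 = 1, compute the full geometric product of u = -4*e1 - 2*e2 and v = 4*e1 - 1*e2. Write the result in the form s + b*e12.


Expand: (-4*e1 - 2*e2)(4*e1 - 1*e2)
= (-4)*4*e1e1 + (-4)*(-1)*e1e2 + (-2)*4*e2e1 + (-2)*(-1)*e2e2
Using e1^2 = e2^2 = 1, e2e1 = -e1e2:
Scalar part s = (-4)*4 + (-2)*(-1) = -16 + 2 = -14
Bivector part b = (-4)*(-1) - (-2)*4 = 4 - (-8) = 12
uv = -14 + 12*e12


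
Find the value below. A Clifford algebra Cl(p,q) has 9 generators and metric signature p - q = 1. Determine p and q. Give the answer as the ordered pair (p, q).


We need p + q = 9 and p - q = 1.
Adding: 2p = 9 + 1 = 10, so p = 5.
Then q = 9 - 5 = 4.
(p, q) = (5, 4)


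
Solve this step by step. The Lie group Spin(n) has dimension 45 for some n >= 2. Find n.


dim Spin(n) = dim so(n) = n(n-1)/2.
Solve n(n-1)/2 = 45, i.e. n^2 - n - 90 = 0.
Discriminant = 1 + 8*45 = 361
n = (1 + sqrt(361))/2 = (1 + 19)/2 = 10


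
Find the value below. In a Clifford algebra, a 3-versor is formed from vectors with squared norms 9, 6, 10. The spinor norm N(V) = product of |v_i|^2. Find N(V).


Spinor norm N(V) = |v1|^2 * |v2|^2 * ... * |v3|^2
= 9 * 6 * 10
Running product: 9, 54, 540
N(V) = 540


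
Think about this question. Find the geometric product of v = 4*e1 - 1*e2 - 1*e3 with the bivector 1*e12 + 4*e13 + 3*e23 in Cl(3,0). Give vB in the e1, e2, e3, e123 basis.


vB has grade-1 (vector) and grade-3 (trivector) parts: vB = (v _| B) + (v ^ B).
Vector part <vB>_1:
  e1: -v2*b12 - v3*b13 = -(-1)*(1) - (-1)*(4) = 5
  e2: v1*b12 - v3*b23 = (4)*(1) - (-1)*(3) = 7
  e3: v1*b13 + v2*b23 = (4)*(4) + (-1)*(3) = 13
Trivector part <vB>_3:
  e123: v1*b23 - v2*b13 + v3*b12 = (4)*(3) - (-1)*(4) + (-1)*(1) = 15
vB = 5*e1 + 7*e2 + 13*e3 + 15*e123


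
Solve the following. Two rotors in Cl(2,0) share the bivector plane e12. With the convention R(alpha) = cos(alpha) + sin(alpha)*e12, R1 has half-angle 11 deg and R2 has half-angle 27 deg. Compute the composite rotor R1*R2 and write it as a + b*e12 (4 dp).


Same-plane rotors commute and their half-angles add:
R1*R2 = cos(a1 + a2) + sin(a1 + a2)*e12.
a1 + a2 = 11 + 27 = 38 deg
cos(38 deg) = 0.7880
sin(38 deg) = 0.6157
R1*R2 = 0.7880 + 0.6157*e12


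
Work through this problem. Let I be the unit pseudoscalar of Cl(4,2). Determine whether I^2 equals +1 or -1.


The pseudoscalar I = e1...e_n (product of all n generators) of Cl(p,q) satisfies I^2 = (-1)^(q + n(n-1)/2).
p = 4, q = 2, n = p + q = 6
n(n-1)/2 = 6 * 5 / 2 = 15
Exponent = q + n(n-1)/2 = 2 + 15 = 17
I^2 = (-1)^17 = -1


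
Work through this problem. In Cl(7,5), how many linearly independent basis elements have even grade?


Even subalgebra dimension = 2^(n-1)
n = 7 + 5 = 12
2^(12 - 1) = 2^11 = 2048
Verification: sum of C(12,k) for even k = 1 + 66 + 495 + 924 + 495 + 66 + 1 = 2048
Result = 2048


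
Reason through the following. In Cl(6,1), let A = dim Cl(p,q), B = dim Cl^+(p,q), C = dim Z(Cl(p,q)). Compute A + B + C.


n = 6 + 1 = 7
Total dim = 2^7 = 128
Even subalgebra dim = 2^6 = 64
n is odd, so center dim = 2
Sum = 128 + 64 + 2 = 194


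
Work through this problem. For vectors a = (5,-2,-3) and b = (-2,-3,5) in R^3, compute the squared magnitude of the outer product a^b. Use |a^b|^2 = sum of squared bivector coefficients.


a wedge b = (a1*b2 - a2*b1)*e12 + (a1*b3 - a3*b1)*e13 + (a2*b3 - a3*b2)*e23
e12 coeff: 5*(-3) - (-2)*(-2) = -15 - 4 = -19
e13 coeff: 5*5 - (-3)*(-2) = 25 - 6 = 19
e23 coeff: (-2)*5 - (-3)*(-3) = -10 - 9 = -19
|a wedge b|^2 = (-19)^2 + 19^2 + (-19)^2
= 361 + 361 + 361
= 1083


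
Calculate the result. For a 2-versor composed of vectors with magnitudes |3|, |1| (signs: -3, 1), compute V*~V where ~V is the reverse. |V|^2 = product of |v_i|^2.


Each vector v_i has |v_i|^2 = s_i^2
Squared scales: (-3)^2 = 9, 1^2 = 1
|V|^2 = 9 * 1
= 9


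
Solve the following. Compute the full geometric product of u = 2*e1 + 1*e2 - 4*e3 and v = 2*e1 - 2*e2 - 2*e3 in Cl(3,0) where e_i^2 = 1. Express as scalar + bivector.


In Cl(3,0): e_i^2 = 1, e_ie_j = -e_je_i for i != j.
Scalar part = u . v = 2*2 + 1*(-2) + (-4)*(-2)
= 4 + (-2) + 8 = 10
e12 coeff = 2*(-2) - 1*2 = -4 - 2 = -6
e13 coeff = 2*(-2) - (-4)*2 = -4 - (-8) = 4
e23 coeff = 1*(-2) - (-4)*(-2) = -2 - 8 = -10
uv = 10 - 6*e12 + 4*e13 - 10*e23


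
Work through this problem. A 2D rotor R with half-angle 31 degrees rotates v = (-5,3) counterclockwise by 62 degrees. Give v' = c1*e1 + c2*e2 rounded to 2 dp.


Rotor R = cos(31deg) - sin(31deg)*e12
Rotation angle theta = 2 * 31 = 62 degrees
v' = R*v*~R rotates v by theta.
cos(62deg) = 0.4695, sin(62deg) = 0.8829
v'_1 = -5*cos(62deg) - 3*sin(62deg)
= -5*0.4695 - 3*0.8829
= -5.00
v'_2 = -5*sin(62deg) + 3*cos(62deg)
= -5*0.8829 + 3*0.4695
= -3.01
v' = -5.00*e1 - 3.01*e2


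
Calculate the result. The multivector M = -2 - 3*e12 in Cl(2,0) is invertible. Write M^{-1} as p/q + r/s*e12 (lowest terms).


M = -2 - 3*e12, where e12^2 = -1.
Since M commutes with its reverse ~M = a - b*e12, M * ~M = a^2 - b^2*e12^2 = a^2 + b^2.
So M^{-1} = ~M / (a^2 + b^2) = (a - b*e12)/(a^2 + b^2).
a^2 + b^2 = 4 + 9 = 13
Scalar part = -2/13 = -2/13
Bivector coeff = 3/13 = 3/13
M^{-1} = -2/13 + 3/13*e12


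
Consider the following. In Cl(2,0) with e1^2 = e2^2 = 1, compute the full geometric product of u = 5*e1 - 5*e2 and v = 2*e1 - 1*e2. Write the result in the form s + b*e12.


Expand: (5*e1 - 5*e2)(2*e1 - 1*e2)
= 5*2*e1e1 + 5*(-1)*e1e2 + (-5)*2*e2e1 + (-5)*(-1)*e2e2
Using e1^2 = e2^2 = 1, e2e1 = -e1e2:
Scalar part s = 5*2 + (-5)*(-1) = 10 + 5 = 15
Bivector part b = 5*(-1) - (-5)*2 = -5 - (-10) = 5
uv = 15 + 5*e12


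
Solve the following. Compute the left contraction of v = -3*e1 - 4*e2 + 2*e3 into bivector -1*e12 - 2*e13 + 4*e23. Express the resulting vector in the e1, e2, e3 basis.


Left contraction v _| B = <vB>_1 (grade-1 part of the geometric product vB).
Using e1_|e12 = e2, e2_|e12 = -e1, e1_|e13 = e3, e3_|e13 = -e1, e2_|e23 = e3, e3_|e23 = -e2:
e1 coeff: -v2*b12 - v3*b13 = -(-4)*(-1) - (2)*(-2) = 0
e2 coeff: v1*b12 - v3*b23 = (-3)*(-1) - (2)*(4) = -5
e3 coeff: v1*b13 + v2*b23 = (-3)*(-2) + (-4)*(4) = -10
v _| B = 0*e1 - 5*e2 - 10*e3


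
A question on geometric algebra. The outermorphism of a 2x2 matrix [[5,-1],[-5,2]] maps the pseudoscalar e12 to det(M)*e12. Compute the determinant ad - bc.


The outermorphism of a linear map f sends e1^e2 to f(e1)^f(e2).
f(e1) = 5*e1 - 5*e2
f(e2) = -1*e1 + 2*e2
f(e1) ^ f(e2) = (5*e1 - 5*e2) ^ (-1*e1 + 2*e2)
= 5*2*e12 + (-5)*(-1)*e21
= (10 - 5)*e12
= 5*e12
Coefficient = 5


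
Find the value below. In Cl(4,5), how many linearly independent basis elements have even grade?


Even subalgebra dimension = 2^(n-1)
n = 4 + 5 = 9
2^(9 - 1) = 2^8 = 256
Verification: sum of C(9,k) for even k = 1 + 36 + 126 + 84 + 9 = 256
Result = 256


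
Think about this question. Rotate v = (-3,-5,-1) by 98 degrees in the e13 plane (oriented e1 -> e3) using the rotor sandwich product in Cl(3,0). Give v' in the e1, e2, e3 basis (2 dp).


Rotor R = cos(49deg) - sin(49deg)*e13
Rotation angle theta = 2 * 49 = 98 degrees in the e13 plane (e1 -> e3).
The component perpendicular to the plane (e2) is invariant: v'_2 = v2 = -5.00
cos(98deg) = -0.1392, sin(98deg) = 0.9903
v'_1 = v1*cos(theta) - v3*sin(theta) = -3*(-0.1392) - (-1)*0.9903 = 1.41
v'_3 = v1*sin(theta) + v3*cos(theta) = -3*0.9903 + (-1)*(-0.1392) = -2.83
v' = 1.41*e1 - 5.00*e2 - 2.83*e3


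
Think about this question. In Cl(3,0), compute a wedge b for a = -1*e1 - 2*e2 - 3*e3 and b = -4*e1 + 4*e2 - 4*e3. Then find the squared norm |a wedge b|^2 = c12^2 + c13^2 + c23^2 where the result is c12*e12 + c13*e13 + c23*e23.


a wedge b = (a1*b2 - a2*b1)*e12 + (a1*b3 - a3*b1)*e13 + (a2*b3 - a3*b2)*e23
e12 coeff: (-1)*4 - (-2)*(-4) = -4 - 8 = -12
e13 coeff: (-1)*(-4) - (-3)*(-4) = 4 - 12 = -8
e23 coeff: (-2)*(-4) - (-3)*4 = 8 - (-12) = 20
|a wedge b|^2 = (-12)^2 + (-8)^2 + 20^2
= 144 + 64 + 400
= 608


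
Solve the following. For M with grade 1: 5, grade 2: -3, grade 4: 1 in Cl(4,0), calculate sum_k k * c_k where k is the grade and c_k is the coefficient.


Grade-weighted sum = sum of grade_k * coefficient_k
1*5 = 5
2*(-3) = -6
4*1 = 4
Total = 5 + (-6) + 4 = 3


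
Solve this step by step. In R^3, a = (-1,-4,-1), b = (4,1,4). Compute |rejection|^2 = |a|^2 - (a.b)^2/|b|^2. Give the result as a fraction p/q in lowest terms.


|a|^2 = (-1)^2 + (-4)^2 + (-1)^2 = 18
|b|^2 = 4^2 + 1^2 + 4^2 = 33
a . b = (-1)*4 + (-4)*1 + (-1)*4 = -12
(a.b)^2 = (-12)^2 = 144
|rej|^2 = 18 - 144/33
= (594 - 144)/33
= 450/33
In lowest terms: 150/11


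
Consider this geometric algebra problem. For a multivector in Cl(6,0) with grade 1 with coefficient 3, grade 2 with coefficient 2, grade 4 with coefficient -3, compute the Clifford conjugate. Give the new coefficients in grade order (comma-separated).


Clifford conjugate sign for grade k: (-1)^(k(k+1)/2)
Grade 1: (-1)^(1*2/2) = (-1)^1 = -1, coeff 3 -> -3
Grade 2: (-1)^(2*3/2) = (-1)^3 = -1, coeff 2 -> -2
Grade 4: (-1)^(4*5/2) = (-1)^10 = 1, coeff -3 -> -3
Conjugated coefficients: -3, -2, -3


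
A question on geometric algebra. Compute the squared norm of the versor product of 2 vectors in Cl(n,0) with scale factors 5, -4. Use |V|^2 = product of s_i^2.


Each vector v_i has |v_i|^2 = s_i^2
Squared scales: 5^2 = 25, (-4)^2 = 16
|V|^2 = 25 * 16
= 400


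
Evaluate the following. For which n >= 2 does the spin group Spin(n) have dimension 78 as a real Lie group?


dim Spin(n) = dim so(n) = n(n-1)/2.
Solve n(n-1)/2 = 78, i.e. n^2 - n - 156 = 0.
Discriminant = 1 + 8*78 = 625
n = (1 + sqrt(625))/2 = (1 + 25)/2 = 13


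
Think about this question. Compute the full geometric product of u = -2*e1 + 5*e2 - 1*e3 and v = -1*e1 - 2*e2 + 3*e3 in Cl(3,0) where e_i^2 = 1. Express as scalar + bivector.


In Cl(3,0): e_i^2 = 1, e_ie_j = -e_je_i for i != j.
Scalar part = u . v = (-2)*(-1) + 5*(-2) + (-1)*3
= 2 + (-10) + (-3) = -11
e12 coeff = (-2)*(-2) - 5*(-1) = 4 - (-5) = 9
e13 coeff = (-2)*3 - (-1)*(-1) = -6 - 1 = -7
e23 coeff = 5*3 - (-1)*(-2) = 15 - 2 = 13
uv = -11 + 9*e12 - 7*e13 + 13*e23


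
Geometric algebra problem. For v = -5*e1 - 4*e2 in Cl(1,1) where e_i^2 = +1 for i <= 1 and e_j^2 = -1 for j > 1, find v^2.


v^2 = sum of c_i^2 * e_i^2
Positive signature terms (e_i^2 = +1): (-5)^2 = 25
Negative signature terms (e_j^2 = -1): (-4)^2 = 16
v^2 = 25 - 16 = 9


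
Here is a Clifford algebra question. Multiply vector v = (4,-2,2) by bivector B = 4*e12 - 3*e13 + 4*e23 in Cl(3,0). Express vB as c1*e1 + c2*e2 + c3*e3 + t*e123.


vB has grade-1 (vector) and grade-3 (trivector) parts: vB = (v _| B) + (v ^ B).
Vector part <vB>_1:
  e1: -v2*b12 - v3*b13 = -(-2)*(4) - (2)*(-3) = 14
  e2: v1*b12 - v3*b23 = (4)*(4) - (2)*(4) = 8
  e3: v1*b13 + v2*b23 = (4)*(-3) + (-2)*(4) = -20
Trivector part <vB>_3:
  e123: v1*b23 - v2*b13 + v3*b12 = (4)*(4) - (-2)*(-3) + (2)*(4) = 18
vB = 14*e1 + 8*e2 - 20*e3 + 18*e123


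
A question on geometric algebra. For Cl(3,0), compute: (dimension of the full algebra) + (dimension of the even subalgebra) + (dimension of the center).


n = 3 + 0 = 3
Total dim = 2^3 = 8
Even subalgebra dim = 2^2 = 4
n is odd, so center dim = 2
Sum = 8 + 4 + 2 = 14


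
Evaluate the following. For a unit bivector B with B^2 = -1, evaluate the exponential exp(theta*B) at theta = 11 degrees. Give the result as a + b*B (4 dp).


For a unit bivector B with B^2 = -1, the exponential series gives
e^(theta*B) = cos(theta) + sin(theta)*B (the GA analogue of Euler's formula).
theta = 11 degrees = 0.191986 rad
cos(11 deg) = 0.9816
sin(11 deg) = 0.1908
exp(theta*B) = 0.9816 + 0.1908*B


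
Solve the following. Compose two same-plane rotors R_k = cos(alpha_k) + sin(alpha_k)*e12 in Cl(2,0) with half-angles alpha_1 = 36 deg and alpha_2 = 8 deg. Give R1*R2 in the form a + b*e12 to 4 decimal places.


Same-plane rotors commute and their half-angles add:
R1*R2 = cos(a1 + a2) + sin(a1 + a2)*e12.
a1 + a2 = 36 + 8 = 44 deg
cos(44 deg) = 0.7193
sin(44 deg) = 0.6947
R1*R2 = 0.7193 + 0.6947*e12


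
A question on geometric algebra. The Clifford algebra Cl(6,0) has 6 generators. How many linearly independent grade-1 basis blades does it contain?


Number of grade-k basis blades in Cl(p,q) with n = p + q is C(n, k).
n = 6 + 0 = 6
C(6, 1) = 6! / (1! * 5!)
= 720 / (1 * 120)
= 6


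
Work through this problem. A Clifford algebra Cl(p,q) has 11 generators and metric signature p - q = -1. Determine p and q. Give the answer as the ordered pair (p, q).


We need p + q = 11 and p - q = -1.
Adding: 2p = 11 + (-1) = 10, so p = 5.
Then q = 11 - 5 = 6.
(p, q) = (5, 6)


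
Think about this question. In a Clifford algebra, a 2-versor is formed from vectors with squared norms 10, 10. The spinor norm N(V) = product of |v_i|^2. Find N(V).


Spinor norm N(V) = |v1|^2 * |v2|^2 * ... * |v2|^2
= 10 * 10
Running product: 10, 100
N(V) = 100


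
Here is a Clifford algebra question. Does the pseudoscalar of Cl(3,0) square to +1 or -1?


The pseudoscalar I = e1...e_n (product of all n generators) of Cl(p,q) satisfies I^2 = (-1)^(q + n(n-1)/2).
p = 3, q = 0, n = p + q = 3
n(n-1)/2 = 3 * 2 / 2 = 3
Exponent = q + n(n-1)/2 = 0 + 3 = 3
I^2 = (-1)^3 = -1


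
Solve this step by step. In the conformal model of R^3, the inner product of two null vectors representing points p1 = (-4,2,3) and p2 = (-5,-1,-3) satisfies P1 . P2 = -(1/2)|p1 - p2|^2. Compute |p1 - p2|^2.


p1 - p2 = (1, 3, 6)
|p1 - p2|^2 = 1^2 + 3^2 + 6^2
= 1 + 9 + 36
= 46


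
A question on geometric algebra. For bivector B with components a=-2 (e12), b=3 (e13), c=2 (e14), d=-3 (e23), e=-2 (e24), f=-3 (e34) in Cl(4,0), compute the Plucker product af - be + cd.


Plucker relation: af - be + cd
a*f = (-2)*(-3) = 6
b*e = 3*(-2) = -6
c*d = 2*(-3) = -6
af - be + cd = 6 - (-6) + (-6)
= 6


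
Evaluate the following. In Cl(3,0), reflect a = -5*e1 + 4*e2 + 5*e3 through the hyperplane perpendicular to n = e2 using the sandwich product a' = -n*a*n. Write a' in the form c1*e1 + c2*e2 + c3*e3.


Reflection formula: a' = -n*a*n, with n = e2 (unit vector, n^2 = 1).
For reflection through hyperplane perp to e2:
The component along e2 flips sign, others stay.
a = (-5, 4, 5)
a' = (-5, -4, 5)
a' = -5*e1 - 4*e2 + 5*e3


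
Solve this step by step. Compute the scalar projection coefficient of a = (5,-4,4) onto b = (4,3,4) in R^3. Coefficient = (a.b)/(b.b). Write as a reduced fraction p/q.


Projection coefficient = (a . b) / (b . b)
a . b = 5*4 + (-4)*3 + 4*4
= 20 + (-12) + 16 = 24
b . b = 4^2 + 3^2 + 4^2
= 16 + 9 + 16 = 41
Coefficient = 24/41
In lowest terms: 24/41


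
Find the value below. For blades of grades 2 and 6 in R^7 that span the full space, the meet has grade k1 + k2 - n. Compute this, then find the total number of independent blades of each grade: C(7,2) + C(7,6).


Meet grade = grade(A) + grade(B) - n
= 2 + 6 - 7 = 1
C(7,2) = 21
C(7,6) = 7
dim_A + dim_B = 21 + 7 = 28


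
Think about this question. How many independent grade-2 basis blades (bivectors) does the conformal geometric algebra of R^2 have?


The conformal model of R^2 uses Cl(3,1) with m = 2 + 2 = 4 generators.
Number of grade-2 blades = C(m, 2) = C(4, 2)
= 4*3/2 = 6


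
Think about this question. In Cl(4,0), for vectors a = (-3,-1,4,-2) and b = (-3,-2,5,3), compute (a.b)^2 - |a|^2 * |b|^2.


a . b = (-3)*(-3) + (-1)*(-2) + 4*5 + (-2)*3
= 9 + 2 + 20 + (-6) = 25
|a|^2 = (-3)^2 + (-1)^2 + 4^2 + (-2)^2 = 30
|b|^2 = (-3)^2 + (-2)^2 + 5^2 + 3^2 = 47
(a.b)^2 = 25^2 = 625
|a|^2 * |b|^2 = 30 * 47 = 1410
Result = 625 - 1410 = -785
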